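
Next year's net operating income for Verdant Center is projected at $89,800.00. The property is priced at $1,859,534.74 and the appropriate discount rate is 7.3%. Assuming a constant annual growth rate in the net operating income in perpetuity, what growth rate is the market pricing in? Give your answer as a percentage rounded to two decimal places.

P = D₁/(r−g) ⇒ g = r − D₁/P = 0.073 − $89,800.00/$1,859,534.74 = 0.024708

2.47%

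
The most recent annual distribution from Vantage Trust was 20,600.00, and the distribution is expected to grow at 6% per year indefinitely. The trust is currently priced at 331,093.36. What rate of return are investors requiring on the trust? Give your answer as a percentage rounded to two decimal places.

12.60%

D₁ = 20,600.00 × 1.06 = 21,836.0000
P = D₁/(r − g) ⇒ r = D₁/P + g = 21,836.0000/331,093.36 + 0.06 = 0.065951 + 0.06 = 0.125951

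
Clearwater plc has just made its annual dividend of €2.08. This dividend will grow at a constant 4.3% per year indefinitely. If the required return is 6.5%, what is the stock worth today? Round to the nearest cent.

€98.61

D₁ = D₀ × (1 + g) = €2.08 × 1.043 = €2.1694
Growing perpetuity: P = D₁ / (r − g) = €2.1694 / (0.065 − 0.043) = €98.61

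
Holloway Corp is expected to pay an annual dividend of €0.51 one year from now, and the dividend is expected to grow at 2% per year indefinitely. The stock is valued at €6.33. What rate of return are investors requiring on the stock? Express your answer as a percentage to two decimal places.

10.06%

P = D₁/(r − g) ⇒ r = D₁/P + g = €0.5100/€6.33 + 0.02 = 0.080569 + 0.02 = 0.100569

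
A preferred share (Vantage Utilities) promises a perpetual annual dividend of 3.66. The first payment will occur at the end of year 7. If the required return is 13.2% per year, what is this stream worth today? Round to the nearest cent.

13.18

Value at end of year 6: C / r = 3.66 / 0.132 = 27.7273
Discount to today: PV = 27.7273 / (1 + 0.132)^6 = 27.7273 / 2.104159 = 13.18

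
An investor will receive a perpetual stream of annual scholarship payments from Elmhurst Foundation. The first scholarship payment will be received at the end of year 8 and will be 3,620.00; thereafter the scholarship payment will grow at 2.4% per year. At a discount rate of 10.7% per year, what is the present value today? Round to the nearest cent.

21409.04

Value at end of year 7: C₁ / (r − g) = 3,620.00 / (0.107 − 0.024) = 43,614.4578
Discount to today: PV = 43,614.4578 / (1 + 0.107)^7 = 43,614.4578 / 2.037198 = 21,409.04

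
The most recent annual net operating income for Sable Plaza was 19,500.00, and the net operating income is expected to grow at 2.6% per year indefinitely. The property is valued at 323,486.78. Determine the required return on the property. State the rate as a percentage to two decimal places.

8.78%

D₁ = 19,500.00 × 1.026 = 20,007.0000
P = D₁/(r − g) ⇒ r = D₁/P + g = 20,007.0000/323,486.78 + 0.026 = 0.061848 + 0.026 = 0.087848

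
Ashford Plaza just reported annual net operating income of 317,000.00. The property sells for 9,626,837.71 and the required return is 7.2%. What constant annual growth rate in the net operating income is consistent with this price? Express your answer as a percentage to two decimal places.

P = D₀(1+g)/(r−g) ⇒ P(r−g) = D₀(1+g) ⇒ g(P+D₀) = P·r − D₀
g = (P·r − D₀)/(P + D₀) = (9,626,837.71×0.072 − 317,000.00) / (9,626,837.71 + 317,000.00) = 0.037826

3.78%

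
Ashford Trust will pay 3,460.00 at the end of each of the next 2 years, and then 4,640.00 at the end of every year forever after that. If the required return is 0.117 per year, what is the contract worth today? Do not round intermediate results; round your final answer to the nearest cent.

37655.97

PV of 2-year annuity: 3,460.00 × [1 − (1+0.117)^−2] / 0.117 = 5870.70977
Perpetuity value at year 2: 4,640.00 / 0.117 = 39658.11966
PV of perpetuity: 39658.11966 / (1+0.117)^2 = 31785.26032
Total PV = 5870.70977 + 31785.26032 = 37655.97008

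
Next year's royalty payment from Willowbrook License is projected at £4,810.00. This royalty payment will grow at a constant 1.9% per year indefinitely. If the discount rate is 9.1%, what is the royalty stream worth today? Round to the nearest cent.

£66805.56

Growing perpetuity: P = D₁ / (r − g) = £4,810.0000 / (0.091 − 0.019) = £66,805.56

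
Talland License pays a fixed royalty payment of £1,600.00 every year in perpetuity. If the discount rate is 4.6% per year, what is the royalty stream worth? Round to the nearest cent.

£34782.61

Level perpetuity: PV = C / r = £1,600.00 / 0.046 = £34,782.61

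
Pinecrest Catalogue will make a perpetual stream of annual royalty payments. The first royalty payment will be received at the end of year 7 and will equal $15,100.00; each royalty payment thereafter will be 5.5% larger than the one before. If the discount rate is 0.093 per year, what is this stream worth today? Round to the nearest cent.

Value at end of year 6: C₁ / (r − g) = $15,100.00 / (0.093 − 0.055) = $397,368.4211
Discount to today: PV = $397,368.4211 / (1 + 0.093)^6 = $397,368.4211 / 1.704987 = $233,062.49

$233062.49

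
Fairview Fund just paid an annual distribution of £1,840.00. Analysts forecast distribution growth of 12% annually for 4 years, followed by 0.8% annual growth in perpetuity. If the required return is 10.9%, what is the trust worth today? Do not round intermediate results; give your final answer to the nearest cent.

£26647.38

D_1 = 2060.80000
D_2 = 2308.09600
D_3 = 2585.06752
D_4 = 2895.27562
Terminal value at year 4: TV = D_4×(1+g_2)/(r−g_2) = 2918.43783/0.101 = 28895.42403
P_0 = D_1/(1+r)^1 + D_2/(1+r)^2 + D_3/(1+r)^3 + D_4/(1+r)^4 + TV/(1+r)^4
    = 1858.25068 + 1876.68238 + 1895.29690 + 1914.09606 + 19103.05770 = 26647.38371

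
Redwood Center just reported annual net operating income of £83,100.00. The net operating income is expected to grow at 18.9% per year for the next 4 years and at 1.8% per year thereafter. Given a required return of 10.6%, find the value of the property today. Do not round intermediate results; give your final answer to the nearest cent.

£1683644.52

D_1 = 98805.90000
D_2 = 117480.21510
D_3 = 139683.97575
D_4 = 166084.24717
Terminal value at year 4: TV = D_4×(1+g_2)/(r−g_2) = 169073.76362/0.088 = 1921292.76841
P_0 = D_1/(1+r)^1 + D_2/(1+r)^2 + D_3/(1+r)^3 + D_4/(1+r)^4 + TV/(1+r)^4
    = 89336.25678 + 96040.51475 + 103247.89515 + 110996.15491 + 1284023.70116 = 1683644.52276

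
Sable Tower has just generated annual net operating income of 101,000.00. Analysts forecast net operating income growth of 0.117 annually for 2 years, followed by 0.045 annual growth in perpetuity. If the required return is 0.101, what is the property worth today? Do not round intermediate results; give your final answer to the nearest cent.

2146333.54

D_1 = 112817.00000
D_2 = 126016.58900
Terminal value at year 2: TV = D_2×(1+g_2)/(r−g_2) = 131687.33550/0.056 = 2351559.56259
P_0 = D_1/(1+r)^1 + D_2/(1+r)^2 + TV/(1+r)^2
    = 102467.75658 + 103956.84297 + 1939908.94463 = 2146333.54418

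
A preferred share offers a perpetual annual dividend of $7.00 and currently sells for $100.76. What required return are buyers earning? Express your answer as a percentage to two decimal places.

P = C/r ⇒ r = C/P = $7.00/$100.76 = 0.069472

6.95%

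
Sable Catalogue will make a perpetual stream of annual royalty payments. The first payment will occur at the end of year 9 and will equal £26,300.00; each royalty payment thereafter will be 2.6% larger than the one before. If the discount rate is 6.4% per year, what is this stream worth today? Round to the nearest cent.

£421346.25

Value at end of year 8: C₁ / (r − g) = £26,300.00 / (0.064 − 0.026) = £692,105.2632
Discount to today: PV = £692,105.2632 / (1 + 0.064)^8 = £692,105.2632 / 1.642605 = £421,346.25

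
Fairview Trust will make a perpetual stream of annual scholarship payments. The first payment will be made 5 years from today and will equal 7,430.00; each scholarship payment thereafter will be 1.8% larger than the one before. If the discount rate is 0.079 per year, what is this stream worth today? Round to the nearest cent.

89861.40

Value at end of year 4: C₁ / (r − g) = 7,430.00 / (0.079 − 0.018) = 121,803.2787
Discount to today: PV = 121,803.2787 / (1 + 0.079)^4 = 121,803.2787 / 1.355457 = 89,861.40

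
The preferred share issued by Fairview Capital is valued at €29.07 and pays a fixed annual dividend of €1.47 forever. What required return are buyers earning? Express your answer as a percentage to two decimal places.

5.06%

P = C/r ⇒ r = C/P = €1.47/€29.07 = 0.050568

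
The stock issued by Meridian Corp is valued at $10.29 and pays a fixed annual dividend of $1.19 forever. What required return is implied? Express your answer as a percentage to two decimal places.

11.56%

P = C/r ⇒ r = C/P = $1.19/$10.29 = 0.115646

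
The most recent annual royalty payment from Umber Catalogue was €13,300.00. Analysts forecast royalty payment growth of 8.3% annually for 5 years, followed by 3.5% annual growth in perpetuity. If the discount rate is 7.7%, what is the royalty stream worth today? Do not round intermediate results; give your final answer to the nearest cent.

D_1 = 14403.90000
D_2 = 15599.42370
D_3 = 16894.17587
D_4 = 18296.39246
D_5 = 19814.99304
Terminal value at year 5: TV = D_5×(1+g_2)/(r−g_2) = 20508.51779/0.042 = 488298.04274
P_0 = D_1/(1+r)^1 + D_2/(1+r)^2 + D_3/(1+r)^3 + D_4/(1+r)^4 + D_5/(1+r)^5 + TV/(1+r)^5
    = 13374.09471 + 13448.60220 + 13523.52477 + 13598.86474 + 13674.62444 + 336981.81648 = 404601.52734

€404601.53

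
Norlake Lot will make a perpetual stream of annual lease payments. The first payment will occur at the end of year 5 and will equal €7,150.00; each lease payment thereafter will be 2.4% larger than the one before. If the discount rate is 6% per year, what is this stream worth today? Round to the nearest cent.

€157318.60

Value at end of year 4: C₁ / (r − g) = €7,150.00 / (0.06 − 0.024) = €198,611.1111
Discount to today: PV = €198,611.1111 / (1 + 0.06)^4 = €198,611.1111 / 1.262477 = €157,318.60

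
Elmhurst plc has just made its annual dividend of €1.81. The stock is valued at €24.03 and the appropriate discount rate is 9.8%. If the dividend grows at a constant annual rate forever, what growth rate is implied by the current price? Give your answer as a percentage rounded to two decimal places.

P = D₀(1+g)/(r−g) ⇒ P(r−g) = D₀(1+g) ⇒ g(P+D₀) = P·r − D₀
g = (P·r − D₀)/(P + D₀) = (€24.03×0.098 − €1.81) / (€24.03 + €1.81) = 0.021089

2.11%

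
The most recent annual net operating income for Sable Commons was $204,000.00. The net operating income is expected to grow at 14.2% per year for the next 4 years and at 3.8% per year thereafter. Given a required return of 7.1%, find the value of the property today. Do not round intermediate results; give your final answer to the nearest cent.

$9255575.68

D_1 = 232968.00000
D_2 = 266049.45600
D_3 = 303828.47875
D_4 = 346972.12273
Terminal value at year 4: TV = D_4×(1+g_2)/(r−g_2) = 360157.06340/0.033 = 10913850.40602
P_0 = D_1/(1+r)^1 + D_2/(1+r)^2 + D_3/(1+r)^3 + D_4/(1+r)^4 + TV/(1+r)^4
    = 217523.80952 + 231944.15544 + 247320.47200 + 263716.13354 + 8295071.10962 = 9255575.68013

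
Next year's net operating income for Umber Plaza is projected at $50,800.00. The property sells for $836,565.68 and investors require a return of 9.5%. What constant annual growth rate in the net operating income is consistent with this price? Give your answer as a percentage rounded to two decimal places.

P = D₁/(r−g) ⇒ g = r − D₁/P = 0.095 − $50,800.00/$836,565.68 = 0.034276

3.43%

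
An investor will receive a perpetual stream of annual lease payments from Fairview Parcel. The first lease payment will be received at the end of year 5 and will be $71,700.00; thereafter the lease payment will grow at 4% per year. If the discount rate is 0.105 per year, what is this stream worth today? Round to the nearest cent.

$739872.16

Value at end of year 4: C₁ / (r − g) = $71,700.00 / (0.105 − 0.04) = $1,103,076.9231
Discount to today: PV = $1,103,076.9231 / (1 + 0.105)^4 = $1,103,076.9231 / 1.490902 = $739,872.16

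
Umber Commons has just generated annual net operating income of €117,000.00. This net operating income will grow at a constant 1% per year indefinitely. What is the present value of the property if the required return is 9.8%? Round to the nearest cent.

€1342840.91

D₁ = D₀ × (1 + g) = €117,000.00 × 1.01 = €118,170.0000
Growing perpetuity: P = D₁ / (r − g) = €118,170.0000 / (0.098 − 0.01) = €1,342,840.91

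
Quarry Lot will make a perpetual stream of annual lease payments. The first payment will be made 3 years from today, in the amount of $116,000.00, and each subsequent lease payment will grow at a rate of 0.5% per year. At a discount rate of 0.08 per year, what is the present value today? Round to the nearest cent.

$1326017.38

Value at end of year 2: C₁ / (r − g) = $116,000.00 / (0.08 − 0.005) = $1,546,666.6667
Discount to today: PV = $1,546,666.6667 / (1 + 0.08)^2 = $1,546,666.6667 / 1.166400 = $1,326,017.38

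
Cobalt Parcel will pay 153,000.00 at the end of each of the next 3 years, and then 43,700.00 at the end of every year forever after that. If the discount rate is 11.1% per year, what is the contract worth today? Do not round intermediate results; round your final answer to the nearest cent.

660327.85

PV of 3-year annuity: 153,000.00 × [1 − (1+0.111)^−3] / 0.111 = 373239.02889
Perpetuity value at year 3: 43,700.00 / 0.111 = 393693.69369
PV of perpetuity: 393693.69369 / (1+0.111)^3 = 287088.82074
Total PV = 373239.02889 + 287088.82074 = 660327.84963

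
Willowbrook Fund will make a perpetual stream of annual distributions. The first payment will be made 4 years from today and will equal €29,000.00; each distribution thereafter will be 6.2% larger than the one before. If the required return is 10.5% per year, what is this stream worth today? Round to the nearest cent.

Value at end of year 3: C₁ / (r − g) = €29,000.00 / (0.105 − 0.062) = €674,418.6047
Discount to today: PV = €674,418.6047 / (1 + 0.105)^3 = €674,418.6047 / 1.349233 = €499,853.47

€499853.47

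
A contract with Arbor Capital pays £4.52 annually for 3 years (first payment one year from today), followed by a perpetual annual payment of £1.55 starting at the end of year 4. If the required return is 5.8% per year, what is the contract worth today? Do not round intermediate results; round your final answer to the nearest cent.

PV of 3-year annuity: £4.52 × [1 − (1+0.058)^−3] / 0.058 = 12.12686
Perpetuity value at year 3: £1.55 / 0.058 = 26.72414
PV of perpetuity: 26.72414 / (1+0.058)^3 = 22.56559
Total PV = 12.12686 + 22.56559 = 34.69245

£34.69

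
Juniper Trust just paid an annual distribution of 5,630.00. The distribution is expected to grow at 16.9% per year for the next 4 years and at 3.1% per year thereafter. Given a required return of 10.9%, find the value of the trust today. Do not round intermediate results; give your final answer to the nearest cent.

117611.76

D_1 = 6581.47000
D_2 = 7693.73843
D_3 = 8993.98022
D_4 = 10513.96288
Terminal value at year 4: TV = D_4×(1+g_2)/(r−g_2) = 10839.89573/0.078 = 138973.02221
P_0 = D_1/(1+r)^1 + D_2/(1+r)^2 + D_3/(1+r)^3 + D_4/(1+r)^4 + TV/(1+r)^4
    = 5934.59874 + 6255.67712 + 6594.12674 + 6950.88743 + 91876.47354 = 117611.76356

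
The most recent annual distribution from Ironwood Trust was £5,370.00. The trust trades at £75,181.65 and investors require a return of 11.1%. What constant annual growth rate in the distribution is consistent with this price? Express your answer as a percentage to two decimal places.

P = D₀(1+g)/(r−g) ⇒ P(r−g) = D₀(1+g) ⇒ g(P+D₀) = P·r − D₀
g = (P·r − D₀)/(P + D₀) = (£75,181.65×0.111 − £5,370.00) / (£75,181.65 + £5,370.00) = 0.036935

3.69%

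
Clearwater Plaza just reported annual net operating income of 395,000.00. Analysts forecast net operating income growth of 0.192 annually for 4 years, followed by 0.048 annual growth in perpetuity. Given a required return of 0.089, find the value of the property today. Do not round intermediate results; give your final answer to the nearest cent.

16483962.96

D_1 = 470840.00000
D_2 = 561241.28000
D_3 = 668999.60576
D_4 = 797447.53007
Terminal value at year 4: TV = D_4×(1+g_2)/(r−g_2) = 835725.01151/0.041 = 20383536.86608
P_0 = D_1/(1+r)^1 + D_2/(1+r)^2 + D_3/(1+r)^3 + D_4/(1+r)^4 + TV/(1+r)^4
    = 432359.96327 + 473253.51351 + 518014.86511 + 567009.84317 + 14493324.77184 = 16483962.95691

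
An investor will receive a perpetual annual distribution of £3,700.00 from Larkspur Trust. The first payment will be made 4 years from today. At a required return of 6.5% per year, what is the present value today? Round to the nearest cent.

Value at end of year 3: C / r = £3,700.00 / 0.065 = £56,923.0769
Discount to today: PV = £56,923.0769 / (1 + 0.065)^3 = £56,923.0769 / 1.207950 = £47,123.72

£47123.72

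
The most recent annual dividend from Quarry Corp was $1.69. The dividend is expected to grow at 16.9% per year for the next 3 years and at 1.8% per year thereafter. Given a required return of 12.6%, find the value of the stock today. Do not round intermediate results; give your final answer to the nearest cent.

$23.29

D_1 = 1.97561
D_2 = 2.30949
D_3 = 2.69979
Terminal value at year 3: TV = D_3×(1+g_2)/(r−g_2) = 2.74839/0.108 = 25.44804
P_0 = D_1/(1+r)^1 + D_2/(1+r)^2 + D_3/(1+r)^3 + TV/(1+r)^3
    = 1.75454 + 1.82154 + 1.89110 + 17.82539 = 23.29257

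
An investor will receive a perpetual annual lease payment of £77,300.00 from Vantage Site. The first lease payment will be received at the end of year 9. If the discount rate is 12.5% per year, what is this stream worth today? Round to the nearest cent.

Value at end of year 8: C / r = £77,300.00 / 0.125 = £618,400.0000
Discount to today: PV = £618,400.0000 / (1 + 0.125)^8 = £618,400.0000 / 2.565785 = £241,017.90

£241017.90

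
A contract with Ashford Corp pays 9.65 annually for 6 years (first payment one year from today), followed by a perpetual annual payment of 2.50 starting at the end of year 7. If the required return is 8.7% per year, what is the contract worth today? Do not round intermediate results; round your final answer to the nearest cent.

PV of 6-year annuity: 9.65 × [1 − (1+0.087)^−6] / 0.087 = 43.67906
Perpetuity value at year 6: 2.50 / 0.087 = 28.73563
PV of perpetuity: 28.73563 / (1+0.087)^6 = 17.41981
Total PV = 43.67906 + 17.41981 = 61.09887

61.10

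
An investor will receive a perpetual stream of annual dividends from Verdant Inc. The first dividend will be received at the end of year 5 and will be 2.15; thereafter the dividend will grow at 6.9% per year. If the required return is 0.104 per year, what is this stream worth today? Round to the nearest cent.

41.35

Value at end of year 4: C₁ / (r − g) = 2.15 / (0.104 − 0.069) = 61.4286
Discount to today: PV = 61.4286 / (1 + 0.104)^4 = 61.4286 / 1.485512 = 41.35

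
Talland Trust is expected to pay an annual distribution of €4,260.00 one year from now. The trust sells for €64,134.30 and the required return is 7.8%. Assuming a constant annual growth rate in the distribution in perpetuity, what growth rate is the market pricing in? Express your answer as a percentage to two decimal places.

1.16%

P = D₁/(r−g) ⇒ g = r − D₁/P = 0.078 − €4,260.00/€64,134.30 = 0.011577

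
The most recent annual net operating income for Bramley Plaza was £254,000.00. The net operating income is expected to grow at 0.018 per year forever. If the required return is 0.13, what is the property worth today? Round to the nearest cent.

£2308678.57

D₁ = D₀ × (1 + g) = £254,000.00 × 1.018 = £258,572.0000
Growing perpetuity: P = D₁ / (r − g) = £258,572.0000 / (0.13 − 0.018) = £2,308,678.57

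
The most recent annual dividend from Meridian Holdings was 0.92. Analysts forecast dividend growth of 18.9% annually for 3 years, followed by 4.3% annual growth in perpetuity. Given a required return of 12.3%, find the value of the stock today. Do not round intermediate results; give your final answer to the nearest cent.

17.33

D_1 = 1.09388
D_2 = 1.30062
D_3 = 1.54644
Terminal value at year 3: TV = D_3×(1+g_2)/(r−g_2) = 1.61294/0.08 = 20.16173
P_0 = D_1/(1+r)^1 + D_2/(1+r)^2 + D_3/(1+r)^3 + TV/(1+r)^3
    = 0.97407 + 1.03132 + 1.09193 + 14.23602 = 17.33333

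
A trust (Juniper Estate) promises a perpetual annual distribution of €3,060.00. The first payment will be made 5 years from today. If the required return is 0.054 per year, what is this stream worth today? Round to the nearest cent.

Value at end of year 4: C / r = €3,060.00 / 0.054 = €56,666.6667
Discount to today: PV = €56,666.6667 / (1 + 0.054)^4 = €56,666.6667 / 1.234134 = €45,916.12

€45916.12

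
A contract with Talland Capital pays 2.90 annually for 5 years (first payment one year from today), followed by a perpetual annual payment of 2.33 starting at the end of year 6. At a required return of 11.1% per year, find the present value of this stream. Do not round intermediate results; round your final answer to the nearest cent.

PV of 5-year annuity: 2.90 × [1 − (1+0.111)^−5] / 0.111 = 10.69119
Perpetuity value at year 5: 2.33 / 0.111 = 20.99099
PV of perpetuity: 20.99099 / (1+0.111)^5 = 12.40117
Total PV = 10.69119 + 12.40117 = 23.09236

23.09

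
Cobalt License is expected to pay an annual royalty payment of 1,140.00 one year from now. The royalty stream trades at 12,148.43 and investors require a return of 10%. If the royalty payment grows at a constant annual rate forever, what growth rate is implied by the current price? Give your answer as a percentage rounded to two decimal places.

P = D₁/(r−g) ⇒ g = r − D₁/P = 0.1 − 1,140.00/12,148.43 = 0.006161

0.62%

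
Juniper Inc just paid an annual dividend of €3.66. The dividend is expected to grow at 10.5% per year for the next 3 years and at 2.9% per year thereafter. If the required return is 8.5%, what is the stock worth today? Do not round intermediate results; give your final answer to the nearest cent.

€82.43

D_1 = 4.04430
D_2 = 4.46895
D_3 = 4.93819
Terminal value at year 3: TV = D_3×(1+g_2)/(r−g_2) = 5.08140/0.056 = 90.73927
P_0 = D_1/(1+r)^1 + D_2/(1+r)^2 + D_3/(1+r)^3 + TV/(1+r)^3
    = 3.72747 + 3.79617 + 3.86615 + 71.04051 = 82.43030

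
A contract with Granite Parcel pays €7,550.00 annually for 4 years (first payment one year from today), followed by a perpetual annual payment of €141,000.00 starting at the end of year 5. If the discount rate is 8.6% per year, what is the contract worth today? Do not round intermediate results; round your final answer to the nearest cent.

€1203370.97

PV of 4-year annuity: €7,550.00 × [1 − (1+0.086)^−4] / 0.086 = 24676.18992
Perpetuity value at year 4: €141,000.00 / 0.086 = 1639534.88372
PV of perpetuity: 1639534.88372 / (1+0.086)^4 = 1178694.78052
Total PV = 24676.18992 + 1178694.78052 = 1203370.97045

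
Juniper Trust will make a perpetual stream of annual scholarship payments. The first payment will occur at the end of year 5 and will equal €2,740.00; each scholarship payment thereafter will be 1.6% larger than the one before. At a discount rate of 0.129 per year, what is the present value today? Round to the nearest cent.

€14924.38

Value at end of year 4: C₁ / (r − g) = €2,740.00 / (0.129 − 0.016) = €24,247.7876
Discount to today: PV = €24,247.7876 / (1 + 0.129)^4 = €24,247.7876 / 1.624710 = €14,924.38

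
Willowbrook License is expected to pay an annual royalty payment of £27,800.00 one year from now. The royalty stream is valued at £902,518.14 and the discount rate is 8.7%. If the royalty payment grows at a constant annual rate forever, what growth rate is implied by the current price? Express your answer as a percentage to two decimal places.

P = D₁/(r−g) ⇒ g = r − D₁/P = 0.087 − £27,800.00/£902,518.14 = 0.056197

5.62%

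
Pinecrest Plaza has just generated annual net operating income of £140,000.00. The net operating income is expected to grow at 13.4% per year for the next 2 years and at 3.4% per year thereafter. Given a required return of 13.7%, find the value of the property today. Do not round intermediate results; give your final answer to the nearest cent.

D_1 = 158760.00000
D_2 = 180033.84000
Terminal value at year 2: TV = D_2×(1+g_2)/(r−g_2) = 186154.99056/0.103 = 1807330.00544
P_0 = D_1/(1+r)^1 + D_2/(1+r)^2 + TV/(1+r)^2
    = 139630.60686 + 139262.18837 + 1398030.12405 = 1676922.91928

£1676922.92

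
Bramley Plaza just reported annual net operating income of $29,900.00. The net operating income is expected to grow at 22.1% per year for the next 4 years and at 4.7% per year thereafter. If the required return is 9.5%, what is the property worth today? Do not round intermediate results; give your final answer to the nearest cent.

$1166481.34

D_1 = 36507.90000
D_2 = 44576.14590
D_3 = 54427.47414
D_4 = 66455.94593
Terminal value at year 4: TV = D_4×(1+g_2)/(r−g_2) = 69579.37539/0.048 = 1449570.32059
P_0 = D_1/(1+r)^1 + D_2/(1+r)^2 + D_3/(1+r)^3 + D_4/(1+r)^4 + TV/(1+r)^4
    = 33340.54795 + 37176.99456 + 41454.89530 + 46225.04764 + 1008283.85160 = 1166481.33704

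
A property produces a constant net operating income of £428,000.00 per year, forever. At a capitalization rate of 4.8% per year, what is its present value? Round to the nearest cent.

£8916666.67

Level perpetuity: PV = C / r = £428,000.00 / 0.048 = £8,916,666.67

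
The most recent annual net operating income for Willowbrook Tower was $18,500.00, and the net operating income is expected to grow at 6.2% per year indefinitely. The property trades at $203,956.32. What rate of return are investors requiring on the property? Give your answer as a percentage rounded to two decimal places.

15.83%

D₁ = $18,500.00 × 1.062 = $19,647.0000
P = D₁/(r − g) ⇒ r = D₁/P + g = $19,647.0000/$203,956.32 + 0.062 = 0.096329 + 0.062 = 0.158329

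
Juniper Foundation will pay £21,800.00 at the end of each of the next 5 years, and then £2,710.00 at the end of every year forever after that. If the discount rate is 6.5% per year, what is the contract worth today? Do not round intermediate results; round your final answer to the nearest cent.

£121024.23

PV of 5-year annuity: £21,800.00 × [1 − (1+0.065)^−5] / 0.065 = 90593.81175
Perpetuity value at year 5: £2,710.00 / 0.065 = 41692.30769
PV of perpetuity: 41692.30769 / (1+0.065)^5 = 30430.41641
Total PV = 90593.81175 + 30430.41641 = 121024.22817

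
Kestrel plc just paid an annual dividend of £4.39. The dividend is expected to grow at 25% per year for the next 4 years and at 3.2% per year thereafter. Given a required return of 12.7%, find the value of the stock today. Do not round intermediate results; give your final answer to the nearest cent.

D_1 = 5.48750
D_2 = 6.85938
D_3 = 8.57422
D_4 = 10.71777
Terminal value at year 4: TV = D_4×(1+g_2)/(r−g_2) = 11.06074/0.095 = 116.42887
P_0 = D_1/(1+r)^1 + D_2/(1+r)^2 + D_3/(1+r)^3 + D_4/(1+r)^4 + TV/(1+r)^4
    = 4.86912 + 5.40053 + 5.98994 + 6.64368 + 72.17138 = 95.07466

£95.07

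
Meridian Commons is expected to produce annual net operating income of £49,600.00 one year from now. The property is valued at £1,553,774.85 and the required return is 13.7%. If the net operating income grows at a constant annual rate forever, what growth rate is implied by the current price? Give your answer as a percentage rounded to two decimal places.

10.51%

P = D₁/(r−g) ⇒ g = r − D₁/P = 0.137 − £49,600.00/£1,553,774.85 = 0.105078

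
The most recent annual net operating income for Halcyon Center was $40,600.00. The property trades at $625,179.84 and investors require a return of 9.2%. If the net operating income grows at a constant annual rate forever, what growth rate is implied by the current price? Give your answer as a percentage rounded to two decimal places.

P = D₀(1+g)/(r−g) ⇒ P(r−g) = D₀(1+g) ⇒ g(P+D₀) = P·r − D₀
g = (P·r − D₀)/(P + D₀) = ($625,179.84×0.092 − $40,600.00) / ($625,179.84 + $40,600.00) = 0.025409

2.54%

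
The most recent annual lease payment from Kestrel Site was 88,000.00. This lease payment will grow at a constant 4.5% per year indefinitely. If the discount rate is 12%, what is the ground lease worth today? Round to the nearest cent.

1226133.33

D₁ = D₀ × (1 + g) = 88,000.00 × 1.045 = 91,960.0000
Growing perpetuity: P = D₁ / (r − g) = 91,960.0000 / (0.12 − 0.045) = 1,226,133.33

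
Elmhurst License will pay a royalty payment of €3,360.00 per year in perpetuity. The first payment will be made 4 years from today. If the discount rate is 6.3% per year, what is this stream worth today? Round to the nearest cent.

€44401.63

Value at end of year 3: C / r = €3,360.00 / 0.063 = €53,333.3333
Discount to today: PV = €53,333.3333 / (1 + 0.063)^3 = €53,333.3333 / 1.201157 = €44,401.63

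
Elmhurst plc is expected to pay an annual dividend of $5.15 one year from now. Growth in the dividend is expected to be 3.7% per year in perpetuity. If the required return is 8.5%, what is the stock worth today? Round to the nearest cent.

$107.29

Growing perpetuity: P = D₁ / (r − g) = $5.1500 / (0.085 − 0.037) = $107.29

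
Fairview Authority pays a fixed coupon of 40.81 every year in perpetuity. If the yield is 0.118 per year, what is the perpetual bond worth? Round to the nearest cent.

345.85

Level perpetuity: PV = C / r = 40.81 / 0.118 = 345.85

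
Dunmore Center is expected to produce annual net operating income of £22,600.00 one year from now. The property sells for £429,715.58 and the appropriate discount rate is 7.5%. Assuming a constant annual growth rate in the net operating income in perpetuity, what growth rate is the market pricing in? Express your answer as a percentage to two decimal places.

P = D₁/(r−g) ⇒ g = r − D₁/P = 0.075 − £22,600.00/£429,715.58 = 0.022407

2.24%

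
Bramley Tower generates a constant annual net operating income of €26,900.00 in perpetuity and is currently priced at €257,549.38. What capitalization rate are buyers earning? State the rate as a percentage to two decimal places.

10.44%

P = C/r ⇒ r = C/P = €26,900.00/€257,549.38 = 0.104446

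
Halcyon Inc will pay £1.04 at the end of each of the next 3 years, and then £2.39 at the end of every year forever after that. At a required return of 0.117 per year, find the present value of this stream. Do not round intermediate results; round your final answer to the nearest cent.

PV of 3-year annuity: £1.04 × [1 − (1+0.117)^−3] / 0.117 = 2.51084
Perpetuity value at year 3: £2.39 / 0.117 = 20.42735
PV of perpetuity: 20.42735 / (1+0.117)^3 = 14.65725
Total PV = 2.51084 + 14.65725 = 17.16809

£17.17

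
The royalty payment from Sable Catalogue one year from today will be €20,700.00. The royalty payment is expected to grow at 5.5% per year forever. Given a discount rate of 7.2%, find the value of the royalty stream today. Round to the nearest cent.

Growing perpetuity: P = D₁ / (r − g) = €20,700.0000 / (0.072 − 0.055) = €1,217,647.06

€1217647.06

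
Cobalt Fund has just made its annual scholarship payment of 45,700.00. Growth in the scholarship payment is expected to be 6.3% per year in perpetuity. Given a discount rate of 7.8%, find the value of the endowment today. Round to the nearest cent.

D₁ = D₀ × (1 + g) = 45,700.00 × 1.063 = 48,579.1000
Growing perpetuity: P = D₁ / (r − g) = 48,579.1000 / (0.078 − 0.063) = 3,238,606.67

3238606.67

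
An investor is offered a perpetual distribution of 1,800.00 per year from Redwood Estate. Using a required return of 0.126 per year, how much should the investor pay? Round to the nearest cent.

14285.71

Level perpetuity: PV = C / r = 1,800.00 / 0.126 = 14,285.71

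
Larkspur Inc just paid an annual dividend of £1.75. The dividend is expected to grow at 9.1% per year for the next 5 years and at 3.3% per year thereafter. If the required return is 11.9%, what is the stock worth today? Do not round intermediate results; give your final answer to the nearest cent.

D_1 = 1.90925
D_2 = 2.08299
D_3 = 2.27254
D_4 = 2.47935
D_5 = 2.70497
Terminal value at year 5: TV = D_5×(1+g_2)/(r−g_2) = 2.79423/0.086 = 32.49104
P_0 = D_1/(1+r)^1 + D_2/(1+r)^2 + D_3/(1+r)^3 + D_4/(1+r)^4 + D_5/(1+r)^5 + TV/(1+r)^5
    = 1.70621 + 1.66352 + 1.62189 + 1.58131 + 1.54174 + 18.51882 = 26.63349

£26.63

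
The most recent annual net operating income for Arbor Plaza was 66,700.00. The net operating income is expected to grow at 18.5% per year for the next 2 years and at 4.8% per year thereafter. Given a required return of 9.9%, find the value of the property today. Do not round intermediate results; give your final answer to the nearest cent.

D_1 = 79039.50000
D_2 = 93661.80750
Terminal value at year 2: TV = D_2×(1+g_2)/(r−g_2) = 98157.57426/0.051 = 1924658.31882
P_0 = D_1/(1+r)^1 + D_2/(1+r)^2 + TV/(1+r)^2
    = 71919.47225 + 77547.38363 + 1593522.70682 = 1742989.56270

1742989.56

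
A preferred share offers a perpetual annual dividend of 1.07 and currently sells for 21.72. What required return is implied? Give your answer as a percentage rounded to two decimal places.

4.93%

P = C/r ⇒ r = C/P = 1.07/21.72 = 0.049263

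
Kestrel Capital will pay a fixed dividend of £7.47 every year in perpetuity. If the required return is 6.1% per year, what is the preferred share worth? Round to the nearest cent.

£122.46

Level perpetuity: PV = C / r = £7.47 / 0.061 = £122.46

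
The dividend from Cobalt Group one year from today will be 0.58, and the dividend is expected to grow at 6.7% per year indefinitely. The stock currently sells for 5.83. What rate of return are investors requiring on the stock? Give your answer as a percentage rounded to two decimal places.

P = D₁/(r − g) ⇒ r = D₁/P + g = 0.5800/5.83 + 0.067 = 0.099485 + 0.067 = 0.166485

16.65%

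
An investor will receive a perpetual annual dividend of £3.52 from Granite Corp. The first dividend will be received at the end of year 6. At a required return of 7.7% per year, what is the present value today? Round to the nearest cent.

£31.55

Value at end of year 5: C / r = £3.52 / 0.077 = £45.7143
Discount to today: PV = £45.7143 / (1 + 0.077)^5 = £45.7143 / 1.449034 = £31.55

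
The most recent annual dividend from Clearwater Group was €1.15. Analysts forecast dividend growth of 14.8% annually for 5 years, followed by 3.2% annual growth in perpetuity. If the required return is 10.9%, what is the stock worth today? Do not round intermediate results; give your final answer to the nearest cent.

D_1 = 1.32020
D_2 = 1.51559
D_3 = 1.73990
D_4 = 1.99740
D_5 = 2.29302
Terminal value at year 5: TV = D_5×(1+g_2)/(r−g_2) = 2.36639/0.077 = 30.73238
P_0 = D_1/(1+r)^1 + D_2/(1+r)^2 + D_3/(1+r)^3 + D_4/(1+r)^4 + D_5/(1+r)^5 + TV/(1+r)^5
    = 1.19044 + 1.23231 + 1.27564 + 1.32050 + 1.36694 + 18.32055 = 24.70638

€24.71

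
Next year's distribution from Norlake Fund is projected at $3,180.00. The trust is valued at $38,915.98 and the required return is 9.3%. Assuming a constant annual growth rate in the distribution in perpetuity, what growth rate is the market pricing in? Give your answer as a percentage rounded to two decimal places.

P = D₁/(r−g) ⇒ g = r − D₁/P = 0.093 − $3,180.00/$38,915.98 = 0.011285

1.13%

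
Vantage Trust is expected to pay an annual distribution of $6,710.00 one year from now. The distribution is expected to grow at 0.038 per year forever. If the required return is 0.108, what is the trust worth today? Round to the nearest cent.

Growing perpetuity: P = D₁ / (r − g) = $6,710.0000 / (0.108 − 0.038) = $95,857.14

$95857.14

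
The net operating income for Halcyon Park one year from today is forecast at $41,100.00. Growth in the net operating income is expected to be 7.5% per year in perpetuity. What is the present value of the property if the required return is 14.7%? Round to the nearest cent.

Growing perpetuity: P = D₁ / (r − g) = $41,100.0000 / (0.147 − 0.075) = $570,833.33

$570833.33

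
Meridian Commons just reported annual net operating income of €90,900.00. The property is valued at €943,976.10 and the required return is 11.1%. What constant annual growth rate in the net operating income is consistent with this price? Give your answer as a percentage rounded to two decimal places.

P = D₀(1+g)/(r−g) ⇒ P(r−g) = D₀(1+g) ⇒ g(P+D₀) = P·r − D₀
g = (P·r − D₀)/(P + D₀) = (€943,976.10×0.111 − €90,900.00) / (€943,976.10 + €90,900.00) = 0.013414

1.34%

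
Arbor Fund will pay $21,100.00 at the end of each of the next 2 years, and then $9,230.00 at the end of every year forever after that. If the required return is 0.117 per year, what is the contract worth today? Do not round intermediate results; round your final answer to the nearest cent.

PV of 2-year annuity: $21,100.00 × [1 − (1+0.117)^−2] / 0.117 = 35801.14916
Perpetuity value at year 2: $9,230.00 / 0.117 = 78888.88889
PV of perpetuity: 78888.88889 / (1+0.117)^2 = 63228.00705
Total PV = 35801.14916 + 63228.00705 = 99029.15622

$99029.16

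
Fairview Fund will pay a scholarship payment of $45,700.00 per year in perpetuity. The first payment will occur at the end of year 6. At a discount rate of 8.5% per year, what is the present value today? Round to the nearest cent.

Value at end of year 5: C / r = $45,700.00 / 0.085 = $537,647.0588
Discount to today: PV = $537,647.0588 / (1 + 0.085)^5 = $537,647.0588 / 1.503657 = $357,559.72

$357559.72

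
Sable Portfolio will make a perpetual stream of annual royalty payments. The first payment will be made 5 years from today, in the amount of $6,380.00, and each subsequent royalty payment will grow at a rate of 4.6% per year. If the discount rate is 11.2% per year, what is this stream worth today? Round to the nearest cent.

Value at end of year 4: C₁ / (r − g) = $6,380.00 / (0.112 − 0.046) = $96,666.6667
Discount to today: PV = $96,666.6667 / (1 + 0.112)^4 = $96,666.6667 / 1.529041 = $63,220.45

$63220.45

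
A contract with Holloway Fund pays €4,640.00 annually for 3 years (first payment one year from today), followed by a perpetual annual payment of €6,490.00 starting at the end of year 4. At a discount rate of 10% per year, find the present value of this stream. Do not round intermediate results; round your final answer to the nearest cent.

PV of 3-year annuity: €4,640.00 × [1 − (1+0.1)^−3] / 0.1 = 11538.99324
Perpetuity value at year 3: €6,490.00 / 0.1 = 64900.00000
PV of perpetuity: 64900.00000 / (1+0.1)^3 = 48760.33058
Total PV = 11538.99324 + 48760.33058 = 60299.32382

€60299.32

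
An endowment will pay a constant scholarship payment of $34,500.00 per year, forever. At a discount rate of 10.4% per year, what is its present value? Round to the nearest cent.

$331730.77

Level perpetuity: PV = C / r = $34,500.00 / 0.104 = $331,730.77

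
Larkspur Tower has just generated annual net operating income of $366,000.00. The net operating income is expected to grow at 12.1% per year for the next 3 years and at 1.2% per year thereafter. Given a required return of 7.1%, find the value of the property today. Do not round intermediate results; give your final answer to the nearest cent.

$8402514.32

D_1 = 410286.00000
D_2 = 459930.60600
D_3 = 515582.20933
Terminal value at year 3: TV = D_3×(1+g_2)/(r−g_2) = 521769.19584/0.059 = 8843545.69217
P_0 = D_1/(1+r)^1 + D_2/(1+r)^2 + D_3/(1+r)^3 + TV/(1+r)^3
    = 383086.83473 + 400971.37417 + 419690.85943 + 7198765.24982 = 8402514.31815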